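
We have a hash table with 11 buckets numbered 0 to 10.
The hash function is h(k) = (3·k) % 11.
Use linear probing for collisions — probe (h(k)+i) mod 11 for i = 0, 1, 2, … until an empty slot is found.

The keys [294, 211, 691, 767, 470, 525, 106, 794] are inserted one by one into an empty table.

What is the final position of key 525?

294 hashes to 2; slot 2 is free → place at 2.
211 hashes to 6; slot 6 is free → place at 6.
691 hashes to 5; slot 5 is free → place at 5.
767 hashes to 2; 2 taken → place at 3.
470 hashes to 2; 2,3 taken → place at 4.
525 hashes to 2; 2,3,4,5,6 taken → place at 7.
106 hashes to 10; slot 10 is free → place at 10.
794 hashes to 6; 6,7 taken → place at 8.
Table: [., ., 294, 767, 470, 691, 211, 525, 794, ., 106]

7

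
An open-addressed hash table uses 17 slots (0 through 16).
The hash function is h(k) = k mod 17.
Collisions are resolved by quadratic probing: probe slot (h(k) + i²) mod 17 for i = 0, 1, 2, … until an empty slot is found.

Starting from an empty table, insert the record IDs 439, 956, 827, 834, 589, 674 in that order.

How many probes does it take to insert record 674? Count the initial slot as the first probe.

3

439: h=14 → slot 14
956: h=4 → slot 4
827: h=11 → slot 11
834: h=1 → slot 1
589: h=11, probe 11,12 → slot 12
674: h=11, probe 11,12,15 → slot 15
Table: [_, 834, _, _, 956, _, _, _, _, _, _, 827, 589, _, 439, 674, _]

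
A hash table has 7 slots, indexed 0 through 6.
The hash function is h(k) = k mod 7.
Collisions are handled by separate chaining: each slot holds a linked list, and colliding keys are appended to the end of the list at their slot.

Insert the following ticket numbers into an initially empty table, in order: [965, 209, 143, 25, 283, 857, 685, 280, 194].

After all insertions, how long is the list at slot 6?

Insert 965: h=6, bucket 6 empty → new chain.
Insert 209: h=6, bucket 6 nonempty → append to chain.
Insert 143: h=3, bucket 3 empty → new chain.
Insert 25: h=4, bucket 4 empty → new chain.
Insert 283: h=3, bucket 3 nonempty → append to chain.
Insert 857: h=3, bucket 3 nonempty → append to chain.
Insert 685: h=6, bucket 6 nonempty → append to chain.
Insert 280: h=0, bucket 0 empty → new chain.
Insert 194: h=5, bucket 5 empty → new chain.
Final buckets:
0: 280
1: ∅
2: ∅
3: 143 -> 283 -> 857
4: 25
5: 194
6: 965 -> 209 -> 685

3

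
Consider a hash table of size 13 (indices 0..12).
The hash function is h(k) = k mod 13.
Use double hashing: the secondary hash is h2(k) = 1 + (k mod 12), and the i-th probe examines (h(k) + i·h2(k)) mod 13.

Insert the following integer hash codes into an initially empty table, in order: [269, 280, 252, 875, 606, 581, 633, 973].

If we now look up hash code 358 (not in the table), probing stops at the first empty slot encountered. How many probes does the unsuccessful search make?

Insert 269: h=9, slot 9 empty => index 9.
Insert 280: h=7, slot 7 empty => index 7.
Insert 252: h=5, slot 5 empty => index 5.
Insert 875: h=4, slot 4 empty => index 4.
Insert 606: h=8, slot 8 empty => index 8.
Insert 581: h=9, h2=6, slot 9 occupied => index 2.
Insert 633: h=9, h2=10, slot 9 occupied => index 6.
Insert 973: h=11, slot 11 empty => index 11.
Table: [-, -, 581, -, 875, 252, 633, 280, 606, 269, -, 973, -]
Lookup 358: h=7, h2=11, probe 7,5,3 → slot 3 empty, not found.

3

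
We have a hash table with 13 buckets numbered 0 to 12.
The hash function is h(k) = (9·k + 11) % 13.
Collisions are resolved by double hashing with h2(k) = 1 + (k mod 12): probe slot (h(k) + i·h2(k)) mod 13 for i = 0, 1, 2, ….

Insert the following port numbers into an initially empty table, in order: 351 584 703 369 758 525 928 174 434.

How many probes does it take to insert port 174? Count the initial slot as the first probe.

3

351: h=11 -> slot 11
584: h=2 -> slot 2
703: h=7 -> slot 7
369: h=4 -> slot 4
758: h=8 -> slot 8
525: h=4, h2=10, probe 4,1 -> slot 1
928: h=4, h2=5, probe 4,9 -> slot 9
174: h=4, h2=7, probe 4,11,5 -> slot 5
434: h=4, h2=3, probe 4,7,10 -> slot 10
Table: [∅, 525, 584, ∅, 369, 174, ∅, 703, 758, 928, 434, 351, ∅]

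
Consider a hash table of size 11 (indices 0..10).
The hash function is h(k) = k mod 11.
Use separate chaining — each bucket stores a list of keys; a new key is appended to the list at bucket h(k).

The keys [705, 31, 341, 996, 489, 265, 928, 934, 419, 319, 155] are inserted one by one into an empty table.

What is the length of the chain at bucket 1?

4

705 -> bucket 1
31 -> bucket 9
341 -> bucket 0
996 -> bucket 6
489 -> bucket 5
265 -> bucket 1 (collision)
928 -> bucket 4
934 -> bucket 10
419 -> bucket 1 (collision)
319 -> bucket 0 (collision)
155 -> bucket 1 (collision)
Final buckets:
0: 341 -> 319
1: 705 -> 265 -> 419 -> 155
2: _
3: _
4: 928
5: 489
6: 996
7: _
8: _
9: 31
10: 934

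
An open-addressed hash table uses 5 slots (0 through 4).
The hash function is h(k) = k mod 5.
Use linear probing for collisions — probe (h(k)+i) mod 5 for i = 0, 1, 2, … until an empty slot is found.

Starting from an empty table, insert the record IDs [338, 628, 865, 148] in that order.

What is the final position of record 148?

1

Insert 338: h=3, slot 3 empty => index 3.
Insert 628: h=3, slot 3 occupied => index 4.
Insert 865: h=0, slot 0 empty => index 0.
Insert 148: h=3, slots 3,4,0 occupied => index 1.
Table: [865, 148, ∅, 338, 628]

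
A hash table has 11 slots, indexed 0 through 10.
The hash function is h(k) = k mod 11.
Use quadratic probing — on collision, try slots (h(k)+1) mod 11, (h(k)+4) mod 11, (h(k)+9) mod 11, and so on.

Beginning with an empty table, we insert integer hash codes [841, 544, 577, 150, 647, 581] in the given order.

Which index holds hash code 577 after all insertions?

841: h=5 → slot 5
544: h=5, probe 5,6 → slot 6
577: h=5, probe 5,6,9 → slot 9
150: h=7 → slot 7
647: h=9, probe 9,10 → slot 10
581: h=9, probe 9,10,2 → slot 2
Table: [_, _, 581, _, _, 841, 544, 150, _, 577, 647]

9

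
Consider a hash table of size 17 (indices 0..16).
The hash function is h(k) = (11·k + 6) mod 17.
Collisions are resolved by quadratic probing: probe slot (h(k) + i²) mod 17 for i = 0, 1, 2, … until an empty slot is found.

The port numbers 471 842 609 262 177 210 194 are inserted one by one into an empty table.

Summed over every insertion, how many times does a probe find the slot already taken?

5

Insert 471: h=2, slot 2 empty → index 2.
Insert 842: h=3, slot 3 empty → index 3.
Insert 609: h=7, slot 7 empty → index 7.
Insert 262: h=15, slot 15 empty → index 15.
Insert 177: h=15, slot 15 occupied → index 16.
Insert 210: h=4, slot 4 empty → index 4.
Insert 194: h=15, slots 15,16,2,7 occupied → index 14.
Table: [∅, ∅, 471, 842, 210, ∅, ∅, 609, ∅, ∅, ∅, ∅, ∅, ∅, 194, 262, 177]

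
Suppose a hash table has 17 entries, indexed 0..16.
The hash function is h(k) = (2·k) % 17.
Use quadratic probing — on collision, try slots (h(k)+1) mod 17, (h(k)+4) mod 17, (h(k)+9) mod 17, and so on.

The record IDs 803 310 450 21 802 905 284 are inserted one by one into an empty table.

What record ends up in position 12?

803: h=8 -> slot 8
310: h=8, probe 8,9 -> slot 9
450: h=16 -> slot 16
21: h=8, probe 8,9,12 -> slot 12
802: h=6 -> slot 6
905: h=8, probe 8,9,12,0 -> slot 0
284: h=7 -> slot 7
Table: [905, -, -, -, -, -, 802, 284, 803, 310, -, -, 21, -, -, -, 450]

21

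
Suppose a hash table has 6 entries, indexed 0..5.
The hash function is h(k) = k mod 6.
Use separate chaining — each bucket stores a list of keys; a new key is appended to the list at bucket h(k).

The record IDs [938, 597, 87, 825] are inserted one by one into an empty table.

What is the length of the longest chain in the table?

3

938 → bucket 2
597 → bucket 3
87 → bucket 3 (collision)
825 → bucket 3 (collision)
Final buckets:
0: ∅
1: ∅
2: 938
3: 597 -> 87 -> 825
4: ∅
5: ∅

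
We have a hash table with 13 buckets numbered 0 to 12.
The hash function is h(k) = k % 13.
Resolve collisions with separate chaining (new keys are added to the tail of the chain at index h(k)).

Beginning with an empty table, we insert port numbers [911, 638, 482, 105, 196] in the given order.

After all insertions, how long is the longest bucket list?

5

Insert 911: h=1, bucket 1 empty → new chain.
Insert 638: h=1, bucket 1 nonempty → append to chain.
Insert 482: h=1, bucket 1 nonempty → append to chain.
Insert 105: h=1, bucket 1 nonempty → append to chain.
Insert 196: h=1, bucket 1 nonempty → append to chain.
Final buckets:
0: _
1: 911 -> 638 -> 482 -> 105 -> 196
2: _
3: _
4: _
5: _
6: _
7: _
8: _
9: _
10: _
11: _
12: _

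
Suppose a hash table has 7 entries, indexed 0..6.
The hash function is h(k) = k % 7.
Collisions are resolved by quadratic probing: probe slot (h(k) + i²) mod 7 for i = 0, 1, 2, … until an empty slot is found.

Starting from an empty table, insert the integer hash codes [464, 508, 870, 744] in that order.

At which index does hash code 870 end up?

Insert 464: h=2, slot 2 empty -> index 2.
Insert 508: h=4, slot 4 empty -> index 4.
Insert 870: h=2, slot 2 occupied -> index 3.
Insert 744: h=2, slots 2,3 occupied -> index 6.
Table: [—, —, 464, 870, 508, —, 744]

3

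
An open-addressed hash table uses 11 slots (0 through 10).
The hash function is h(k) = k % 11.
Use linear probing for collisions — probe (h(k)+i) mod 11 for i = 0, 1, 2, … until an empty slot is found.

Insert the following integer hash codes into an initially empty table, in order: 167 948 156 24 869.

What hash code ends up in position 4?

156

167 hashes to 2; slot 2 is free -> place at 2.
948 hashes to 2; 2 taken -> place at 3.
156 hashes to 2; 2,3 taken -> place at 4.
24 hashes to 2; 2,3,4 taken -> place at 5.
869 hashes to 0; slot 0 is free -> place at 0.
Table: [869, ., 167, 948, 156, 24, ., ., ., ., .]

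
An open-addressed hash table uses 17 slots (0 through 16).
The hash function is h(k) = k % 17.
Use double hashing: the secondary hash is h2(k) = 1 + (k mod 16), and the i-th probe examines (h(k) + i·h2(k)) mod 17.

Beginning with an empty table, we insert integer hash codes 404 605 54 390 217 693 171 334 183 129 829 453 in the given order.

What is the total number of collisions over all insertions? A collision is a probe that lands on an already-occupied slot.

7

404: h=13 → slot 13
605: h=10 → slot 10
54: h=3 → slot 3
390: h=16 → slot 16
217: h=13, h2=10, probe 13,6 → slot 6
693: h=13, h2=6, probe 13,2 → slot 2
171: h=1 → slot 1
334: h=11 → slot 11
183: h=13, h2=8, probe 13,4 → slot 4
129: h=10, h2=2, probe 10,12 → slot 12
829: h=13, h2=14, probe 13,10,7 → slot 7
453: h=11, h2=6, probe 11,0 → slot 0
Table: [453, 171, 693, 54, 183, -, 217, 829, -, -, 605, 334, 129, 404, -, -, 390]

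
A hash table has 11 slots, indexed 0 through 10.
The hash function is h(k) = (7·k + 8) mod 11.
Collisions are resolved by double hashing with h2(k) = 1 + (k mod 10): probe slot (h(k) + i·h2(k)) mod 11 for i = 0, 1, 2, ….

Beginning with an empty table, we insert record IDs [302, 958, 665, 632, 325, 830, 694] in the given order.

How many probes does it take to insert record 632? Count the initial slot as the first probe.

Insert 302: h=10, slot 10 empty -> index 10.
Insert 958: h=4, slot 4 empty -> index 4.
Insert 665: h=10, h2=6, slot 10 occupied -> index 5.
Insert 632: h=10, h2=3, slot 10 occupied -> index 2.
Insert 325: h=6, slot 6 empty -> index 6.
Insert 830: h=10, h2=1, slot 10 occupied -> index 0.
Insert 694: h=4, h2=5, slot 4 occupied -> index 9.
Table: [830, -, 632, -, 958, 665, 325, -, -, 694, 302]

2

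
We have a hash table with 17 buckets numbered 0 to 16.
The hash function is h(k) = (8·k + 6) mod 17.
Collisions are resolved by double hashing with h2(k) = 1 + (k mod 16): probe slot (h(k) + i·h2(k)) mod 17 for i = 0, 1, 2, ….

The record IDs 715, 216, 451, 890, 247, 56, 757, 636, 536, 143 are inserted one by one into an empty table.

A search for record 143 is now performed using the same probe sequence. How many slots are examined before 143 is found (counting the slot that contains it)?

3

715 hashes to 14; slot 14 is free → place at 14.
216 hashes to 0; slot 0 is free → place at 0.
451 hashes to 10; slot 10 is free → place at 10.
890 hashes to 3; slot 3 is free → place at 3.
247 hashes to 10, h2=8; 10 taken → place at 1.
56 hashes to 12; slot 12 is free → place at 12.
757 hashes to 10, h2=6; 10 taken → place at 16.
636 hashes to 11; slot 11 is free → place at 11.
536 hashes to 10, h2=9; 10 taken → place at 2.
143 hashes to 11, h2=16; 11,10 taken → place at 9.
Table: [216, 247, 536, 890, —, —, —, —, —, 143, 451, 636, 56, —, 715, —, 757]
Lookup 143: h=11, h2=16, probe 11,10,9 → found at 9.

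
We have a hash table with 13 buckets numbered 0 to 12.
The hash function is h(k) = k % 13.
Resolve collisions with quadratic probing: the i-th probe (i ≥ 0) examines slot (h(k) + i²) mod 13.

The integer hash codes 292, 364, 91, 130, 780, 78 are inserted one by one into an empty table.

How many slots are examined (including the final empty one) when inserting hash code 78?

292 hashes to 6; slot 6 is free => place at 6.
364 hashes to 0; slot 0 is free => place at 0.
91 hashes to 0; 0 taken => place at 1.
130 hashes to 0; 0,1 taken => place at 4.
780 hashes to 0; 0,1,4 taken => place at 9.
78 hashes to 0; 0,1,4,9 taken => place at 3.
Table: [364, 91, _, 78, 130, _, 292, _, _, 780, _, _, _]

5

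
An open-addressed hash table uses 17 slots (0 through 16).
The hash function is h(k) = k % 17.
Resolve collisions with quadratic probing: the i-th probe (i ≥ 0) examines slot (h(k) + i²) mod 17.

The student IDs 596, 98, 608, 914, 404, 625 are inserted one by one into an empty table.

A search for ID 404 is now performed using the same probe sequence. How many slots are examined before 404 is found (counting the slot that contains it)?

596 hashes to 1; slot 1 is free => place at 1.
98 hashes to 13; slot 13 is free => place at 13.
608 hashes to 13; 13 taken => place at 14.
914 hashes to 13; 13,14 taken => place at 0.
404 hashes to 13; 13,14,0 taken => place at 5.
625 hashes to 13; 13,14,0,5 taken => place at 12.
Table: [914, 596, —, —, —, 404, —, —, —, —, —, —, 625, 98, 608, —, —]
Lookup 404: h=13, probe 13,14,0,5 → found at 5.

4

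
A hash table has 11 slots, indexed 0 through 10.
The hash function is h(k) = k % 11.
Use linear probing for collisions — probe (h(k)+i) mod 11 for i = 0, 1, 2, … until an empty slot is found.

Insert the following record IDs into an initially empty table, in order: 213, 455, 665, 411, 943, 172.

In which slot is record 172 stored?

9

213 hashes to 4; slot 4 is free => place at 4.
455 hashes to 4; 4 taken => place at 5.
665 hashes to 5; 5 taken => place at 6.
411 hashes to 4; 4,5,6 taken => place at 7.
943 hashes to 8; slot 8 is free => place at 8.
172 hashes to 7; 7,8 taken => place at 9.
Table: [., ., ., ., 213, 455, 665, 411, 943, 172, .]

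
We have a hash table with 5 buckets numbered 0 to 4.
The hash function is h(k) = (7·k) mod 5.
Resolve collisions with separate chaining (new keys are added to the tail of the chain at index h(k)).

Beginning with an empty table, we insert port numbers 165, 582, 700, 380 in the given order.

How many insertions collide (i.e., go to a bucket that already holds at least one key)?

165 -> bucket 0
582 -> bucket 4
700 -> bucket 0 (collision)
380 -> bucket 0 (collision)
Final buckets:
0: 165 -> 700 -> 380
1: -
2: -
3: -
4: 582

2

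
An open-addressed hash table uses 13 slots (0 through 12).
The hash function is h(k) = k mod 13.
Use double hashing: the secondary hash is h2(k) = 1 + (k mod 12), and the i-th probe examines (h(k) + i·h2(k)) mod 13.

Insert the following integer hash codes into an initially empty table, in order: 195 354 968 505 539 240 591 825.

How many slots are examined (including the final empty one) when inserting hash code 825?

195 hashes to 0; slot 0 is free → place at 0.
354 hashes to 3; slot 3 is free → place at 3.
968 hashes to 6; slot 6 is free → place at 6.
505 hashes to 11; slot 11 is free → place at 11.
539 hashes to 6, h2=12; 6 taken → place at 5.
240 hashes to 6, h2=1; 6 taken → place at 7.
591 hashes to 6, h2=4; 6 taken → place at 10.
825 hashes to 6, h2=10; 6,3,0,10,7 taken → place at 4.
Table: [195, ., ., 354, 825, 539, 968, 240, ., ., 591, 505, .]

6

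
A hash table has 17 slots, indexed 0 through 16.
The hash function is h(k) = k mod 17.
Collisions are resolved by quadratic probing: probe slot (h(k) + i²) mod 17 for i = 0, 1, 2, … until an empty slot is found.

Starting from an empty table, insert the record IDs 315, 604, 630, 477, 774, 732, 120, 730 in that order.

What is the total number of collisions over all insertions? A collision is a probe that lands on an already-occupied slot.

315 hashes to 9; slot 9 is free -> place at 9.
604 hashes to 9; 9 taken -> place at 10.
630 hashes to 1; slot 1 is free -> place at 1.
477 hashes to 1; 1 taken -> place at 2.
774 hashes to 9; 9,10 taken -> place at 13.
732 hashes to 1; 1,2 taken -> place at 5.
120 hashes to 1; 1,2,5,10 taken -> place at 0.
730 hashes to 16; slot 16 is free -> place at 16.
Table: [120, 630, 477, _, _, 732, _, _, _, 315, 604, _, _, 774, _, _, 730]

10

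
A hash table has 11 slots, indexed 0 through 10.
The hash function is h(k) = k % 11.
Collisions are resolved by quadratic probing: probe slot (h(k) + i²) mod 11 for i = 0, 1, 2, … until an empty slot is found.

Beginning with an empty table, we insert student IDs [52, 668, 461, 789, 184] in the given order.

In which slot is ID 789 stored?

52: h=8 => slot 8
668: h=8, probe 8,9 => slot 9
461: h=10 => slot 10
789: h=8, probe 8,9,1 => slot 1
184: h=8, probe 8,9,1,6 => slot 6
Table: [-, 789, -, -, -, -, 184, -, 52, 668, 461]

1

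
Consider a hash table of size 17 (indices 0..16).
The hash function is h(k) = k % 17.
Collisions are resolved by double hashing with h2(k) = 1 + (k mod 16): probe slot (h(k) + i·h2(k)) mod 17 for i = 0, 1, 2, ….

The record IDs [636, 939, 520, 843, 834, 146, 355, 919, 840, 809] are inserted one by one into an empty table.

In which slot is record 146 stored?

13

636 hashes to 7; slot 7 is free → place at 7.
939 hashes to 4; slot 4 is free → place at 4.
520 hashes to 10; slot 10 is free → place at 10.
843 hashes to 10, h2=12; 10 taken → place at 5.
834 hashes to 1; slot 1 is free → place at 1.
146 hashes to 10, h2=3; 10 taken → place at 13.
355 hashes to 15; slot 15 is free → place at 15.
919 hashes to 1, h2=8; 1 taken → place at 9.
840 hashes to 7, h2=9; 7 taken → place at 16.
809 hashes to 10, h2=10; 10 taken → place at 3.
Table: [-, 834, -, 809, 939, 843, -, 636, -, 919, 520, -, -, 146, -, 355, 840]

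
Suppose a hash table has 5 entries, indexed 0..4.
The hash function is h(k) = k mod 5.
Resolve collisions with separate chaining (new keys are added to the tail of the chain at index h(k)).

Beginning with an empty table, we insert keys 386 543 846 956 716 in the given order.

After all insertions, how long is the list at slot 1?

Insert 386: h=1, bucket 1 empty -> new chain.
Insert 543: h=3, bucket 3 empty -> new chain.
Insert 846: h=1, bucket 1 nonempty -> append to chain.
Insert 956: h=1, bucket 1 nonempty -> append to chain.
Insert 716: h=1, bucket 1 nonempty -> append to chain.
Final buckets:
0: ∅
1: 386 -> 846 -> 956 -> 716
2: ∅
3: 543
4: ∅

4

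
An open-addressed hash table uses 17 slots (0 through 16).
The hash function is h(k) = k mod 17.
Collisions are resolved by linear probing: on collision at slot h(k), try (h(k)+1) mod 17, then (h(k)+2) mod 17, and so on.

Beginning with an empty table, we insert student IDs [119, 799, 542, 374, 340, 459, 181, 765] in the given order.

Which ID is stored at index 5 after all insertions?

119 hashes to 0; slot 0 is free → place at 0.
799 hashes to 0; 0 taken → place at 1.
542 hashes to 15; slot 15 is free → place at 15.
374 hashes to 0; 0,1 taken → place at 2.
340 hashes to 0; 0,1,2 taken → place at 3.
459 hashes to 0; 0,1,2,3 taken → place at 4.
181 hashes to 11; slot 11 is free → place at 11.
765 hashes to 0; 0,1,2,3,4 taken → place at 5.
Table: [119, 799, 374, 340, 459, 765, —, —, —, —, —, 181, —, —, —, 542, —]

765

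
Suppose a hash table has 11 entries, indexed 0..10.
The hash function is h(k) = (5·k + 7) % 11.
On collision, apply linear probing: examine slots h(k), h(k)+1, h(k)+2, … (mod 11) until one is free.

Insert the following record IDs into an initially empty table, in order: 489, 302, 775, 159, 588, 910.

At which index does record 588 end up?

3

489 hashes to 10; slot 10 is free → place at 10.
302 hashes to 10; 10 taken → place at 0.
775 hashes to 10; 10,0 taken → place at 1.
159 hashes to 10; 10,0,1 taken → place at 2.
588 hashes to 10; 10,0,1,2 taken → place at 3.
910 hashes to 3; 3 taken → place at 4.
Table: [302, 775, 159, 588, 910, —, —, —, —, —, 489]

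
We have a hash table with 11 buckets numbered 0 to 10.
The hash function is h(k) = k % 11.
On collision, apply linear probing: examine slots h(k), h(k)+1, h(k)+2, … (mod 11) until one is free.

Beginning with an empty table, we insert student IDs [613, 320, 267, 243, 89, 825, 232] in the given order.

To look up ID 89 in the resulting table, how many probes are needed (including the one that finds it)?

613: h=8 => slot 8
320: h=1 => slot 1
267: h=3 => slot 3
243: h=1, probe 1,2 => slot 2
89: h=1, probe 1,2,3,4 => slot 4
825: h=0 => slot 0
232: h=1, probe 1,2,3,4,5 => slot 5
Table: [825, 320, 243, 267, 89, 232, _, _, 613, _, _]
Lookup 89: h=1, probe 1,2,3,4 → found at 4.

4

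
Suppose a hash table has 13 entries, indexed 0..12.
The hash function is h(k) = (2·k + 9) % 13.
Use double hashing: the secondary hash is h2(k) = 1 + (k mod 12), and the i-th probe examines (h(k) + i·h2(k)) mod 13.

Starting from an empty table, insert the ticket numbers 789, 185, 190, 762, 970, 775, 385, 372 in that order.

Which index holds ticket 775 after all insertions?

789: h=1 → slot 1
185: h=2 → slot 2
190: h=12 → slot 12
762: h=12, h2=7, probe 12,6 → slot 6
970: h=12, h2=11, probe 12,10 → slot 10
775: h=12, h2=8, probe 12,7 → slot 7
385: h=12, h2=2, probe 12,1,3 → slot 3
372: h=12, h2=1, probe 12,0 → slot 0
Table: [372, 789, 185, 385, —, —, 762, 775, —, —, 970, —, 190]

7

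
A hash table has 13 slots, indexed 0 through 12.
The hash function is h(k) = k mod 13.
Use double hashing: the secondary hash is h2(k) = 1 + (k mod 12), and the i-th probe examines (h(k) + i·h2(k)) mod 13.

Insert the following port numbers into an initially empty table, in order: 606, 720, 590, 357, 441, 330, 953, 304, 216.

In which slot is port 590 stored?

11

606: h=8 => slot 8
720: h=5 => slot 5
590: h=5, h2=3, probe 5,8,11 => slot 11
357: h=6 => slot 6
441: h=12 => slot 12
330: h=5, h2=7, probe 5,12,6,0 => slot 0
953: h=4 => slot 4
304: h=5, h2=5, probe 5,10 => slot 10
216: h=8, h2=1, probe 8,9 => slot 9
Table: [330, —, —, —, 953, 720, 357, —, 606, 216, 304, 590, 441]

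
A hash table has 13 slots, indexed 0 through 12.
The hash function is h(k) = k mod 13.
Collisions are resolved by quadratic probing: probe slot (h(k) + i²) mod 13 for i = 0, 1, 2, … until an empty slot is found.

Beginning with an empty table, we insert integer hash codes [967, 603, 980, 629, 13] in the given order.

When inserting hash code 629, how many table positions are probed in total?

967 hashes to 5; slot 5 is free → place at 5.
603 hashes to 5; 5 taken → place at 6.
980 hashes to 5; 5,6 taken → place at 9.
629 hashes to 5; 5,6,9 taken → place at 1.
13 hashes to 0; slot 0 is free → place at 0.
Table: [13, 629, -, -, -, 967, 603, -, -, 980, -, -, -]

4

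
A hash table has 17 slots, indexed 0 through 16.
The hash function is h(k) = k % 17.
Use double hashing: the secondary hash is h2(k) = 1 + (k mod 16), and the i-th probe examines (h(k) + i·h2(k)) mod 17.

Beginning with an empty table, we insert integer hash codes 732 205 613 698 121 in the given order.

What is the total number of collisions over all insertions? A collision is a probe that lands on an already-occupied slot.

732: h=1 => slot 1
205: h=1, h2=14, probe 1,15 => slot 15
613: h=1, h2=6, probe 1,7 => slot 7
698: h=1, h2=11, probe 1,12 => slot 12
121: h=2 => slot 2
Table: [., 732, 121, ., ., ., ., 613, ., ., ., ., 698, ., ., 205, .]

3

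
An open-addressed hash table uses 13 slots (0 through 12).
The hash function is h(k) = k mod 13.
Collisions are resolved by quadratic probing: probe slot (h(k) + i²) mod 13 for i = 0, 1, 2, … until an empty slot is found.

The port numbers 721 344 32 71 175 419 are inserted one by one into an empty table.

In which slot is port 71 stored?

2

Insert 721: h=6, slot 6 empty → index 6.
Insert 344: h=6, slot 6 occupied → index 7.
Insert 32: h=6, slots 6,7 occupied → index 10.
Insert 71: h=6, slots 6,7,10 occupied → index 2.
Insert 175: h=6, slots 6,7,10,2 occupied → index 9.
Insert 419: h=3, slot 3 empty → index 3.
Table: [—, —, 71, 419, —, —, 721, 344, —, 175, 32, —, —]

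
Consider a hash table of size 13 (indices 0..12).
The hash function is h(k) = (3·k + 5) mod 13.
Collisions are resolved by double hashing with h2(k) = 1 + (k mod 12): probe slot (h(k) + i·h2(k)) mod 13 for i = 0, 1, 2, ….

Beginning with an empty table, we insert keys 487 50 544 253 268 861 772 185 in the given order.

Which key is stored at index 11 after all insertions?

861

487 hashes to 10; slot 10 is free → place at 10.
50 hashes to 12; slot 12 is free → place at 12.
544 hashes to 12, h2=5; 12 taken → place at 4.
253 hashes to 10, h2=2; 10,12 taken → place at 1.
268 hashes to 3; slot 3 is free → place at 3.
861 hashes to 1, h2=10; 1 taken → place at 11.
772 hashes to 7; slot 7 is free → place at 7.
185 hashes to 1, h2=6; 1,7 taken → place at 0.
Table: [185, 253, ., 268, 544, ., ., 772, ., ., 487, 861, 50]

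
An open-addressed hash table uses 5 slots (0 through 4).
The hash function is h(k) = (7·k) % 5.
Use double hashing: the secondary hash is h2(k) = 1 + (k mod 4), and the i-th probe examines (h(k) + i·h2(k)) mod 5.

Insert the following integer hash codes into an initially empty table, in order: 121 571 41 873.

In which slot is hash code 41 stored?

4

121 hashes to 2; slot 2 is free → place at 2.
571 hashes to 2, h2=4; 2 taken → place at 1.
41 hashes to 2, h2=2; 2 taken → place at 4.
873 hashes to 1, h2=2; 1 taken → place at 3.
Table: [-, 571, 121, 873, 41]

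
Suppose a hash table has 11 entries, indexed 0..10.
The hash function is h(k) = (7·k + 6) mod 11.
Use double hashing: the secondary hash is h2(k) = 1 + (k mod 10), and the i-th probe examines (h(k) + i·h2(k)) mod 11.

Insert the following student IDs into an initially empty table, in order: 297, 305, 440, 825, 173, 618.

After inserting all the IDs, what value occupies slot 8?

440

297 hashes to 6; slot 6 is free -> place at 6.
305 hashes to 7; slot 7 is free -> place at 7.
440 hashes to 6, h2=1; 6,7 taken -> place at 8.
825 hashes to 6, h2=6; 6 taken -> place at 1.
173 hashes to 7, h2=4; 7 taken -> place at 0.
618 hashes to 9; slot 9 is free -> place at 9.
Table: [173, 825, ., ., ., ., 297, 305, 440, 618, .]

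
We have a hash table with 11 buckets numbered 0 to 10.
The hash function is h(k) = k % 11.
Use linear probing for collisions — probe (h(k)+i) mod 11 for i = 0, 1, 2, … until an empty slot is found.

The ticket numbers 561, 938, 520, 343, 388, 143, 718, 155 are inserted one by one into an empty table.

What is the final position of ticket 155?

7

561: h=0 → slot 0
938: h=3 → slot 3
520: h=3, probe 3,4 → slot 4
343: h=2 → slot 2
388: h=3, probe 3,4,5 → slot 5
143: h=0, probe 0,1 → slot 1
718: h=3, probe 3,4,5,6 → slot 6
155: h=1, probe 1,2,3,4,5,6,7 → slot 7
Table: [561, 143, 343, 938, 520, 388, 718, 155, ., ., .]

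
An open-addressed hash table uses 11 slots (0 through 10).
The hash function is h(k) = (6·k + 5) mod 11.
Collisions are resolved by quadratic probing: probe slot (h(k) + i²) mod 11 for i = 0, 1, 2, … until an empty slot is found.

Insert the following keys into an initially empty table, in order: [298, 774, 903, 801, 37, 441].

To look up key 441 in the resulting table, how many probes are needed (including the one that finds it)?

4

Insert 298: h=0, slot 0 empty => index 0.
Insert 774: h=7, slot 7 empty => index 7.
Insert 903: h=0, slot 0 occupied => index 1.
Insert 801: h=4, slot 4 empty => index 4.
Insert 37: h=7, slot 7 occupied => index 8.
Insert 441: h=0, slots 0,1,4 occupied => index 9.
Table: [298, 903, -, -, 801, -, -, 774, 37, 441, -]
Lookup 441: h=0, probe 0,1,4,9 → found at 9.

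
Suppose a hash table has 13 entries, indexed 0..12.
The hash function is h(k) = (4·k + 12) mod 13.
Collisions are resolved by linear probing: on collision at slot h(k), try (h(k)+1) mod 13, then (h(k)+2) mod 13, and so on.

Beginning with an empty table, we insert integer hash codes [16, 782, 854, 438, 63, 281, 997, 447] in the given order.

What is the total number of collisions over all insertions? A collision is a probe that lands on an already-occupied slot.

4

Insert 16: h=11, slot 11 empty -> index 11.
Insert 782: h=7, slot 7 empty -> index 7.
Insert 854: h=9, slot 9 empty -> index 9.
Insert 438: h=9, slot 9 occupied -> index 10.
Insert 63: h=4, slot 4 empty -> index 4.
Insert 281: h=5, slot 5 empty -> index 5.
Insert 997: h=9, slots 9,10,11 occupied -> index 12.
Insert 447: h=6, slot 6 empty -> index 6.
Table: [., ., ., ., 63, 281, 447, 782, ., 854, 438, 16, 997]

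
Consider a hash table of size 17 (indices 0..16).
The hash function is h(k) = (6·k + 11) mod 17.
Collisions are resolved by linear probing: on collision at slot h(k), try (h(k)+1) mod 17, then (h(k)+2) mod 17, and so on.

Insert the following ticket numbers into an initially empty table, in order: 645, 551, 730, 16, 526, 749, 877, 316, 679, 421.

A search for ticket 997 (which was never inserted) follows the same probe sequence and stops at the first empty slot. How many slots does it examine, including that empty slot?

3

645 hashes to 5; slot 5 is free → place at 5.
551 hashes to 2; slot 2 is free → place at 2.
730 hashes to 5; 5 taken → place at 6.
16 hashes to 5; 5,6 taken → place at 7.
526 hashes to 5; 5,6,7 taken → place at 8.
749 hashes to 0; slot 0 is free → place at 0.
877 hashes to 3; slot 3 is free → place at 3.
316 hashes to 3; 3 taken → place at 4.
679 hashes to 5; 5,6,7,8 taken → place at 9.
421 hashes to 4; 4,5,6,7,8,9 taken → place at 10.
Table: [749, ., 551, 877, 316, 645, 730, 16, 526, 679, 421, ., ., ., ., ., .]
Lookup 997: h=9, probe 9,10,11 → slot 11 empty, not found.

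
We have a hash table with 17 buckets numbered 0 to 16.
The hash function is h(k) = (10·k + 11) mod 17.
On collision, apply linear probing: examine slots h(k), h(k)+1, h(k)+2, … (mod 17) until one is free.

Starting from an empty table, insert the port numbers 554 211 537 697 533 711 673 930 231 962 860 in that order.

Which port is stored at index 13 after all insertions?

211

554 hashes to 9; slot 9 is free -> place at 9.
211 hashes to 13; slot 13 is free -> place at 13.
537 hashes to 9; 9 taken -> place at 10.
697 hashes to 11; slot 11 is free -> place at 11.
533 hashes to 3; slot 3 is free -> place at 3.
711 hashes to 15; slot 15 is free -> place at 15.
673 hashes to 9; 9,10,11 taken -> place at 12.
930 hashes to 12; 12,13 taken -> place at 14.
231 hashes to 9; 9,10,11,12,13,14,15 taken -> place at 16.
962 hashes to 9; 9,10,11,12,13,14,15,16 taken -> place at 0.
860 hashes to 9; 9,10,11,12,13,14,15,16,0 taken -> place at 1.
Table: [962, 860, _, 533, _, _, _, _, _, 554, 537, 697, 673, 211, 930, 711, 231]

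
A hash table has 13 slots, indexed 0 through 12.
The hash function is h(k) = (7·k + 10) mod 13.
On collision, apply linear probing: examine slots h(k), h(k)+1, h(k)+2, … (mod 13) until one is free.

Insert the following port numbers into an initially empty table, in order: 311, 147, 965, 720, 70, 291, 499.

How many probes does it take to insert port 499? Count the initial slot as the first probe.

4

311 hashes to 3; slot 3 is free -> place at 3.
147 hashes to 12; slot 12 is free -> place at 12.
965 hashes to 5; slot 5 is free -> place at 5.
720 hashes to 6; slot 6 is free -> place at 6.
70 hashes to 6; 6 taken -> place at 7.
291 hashes to 6; 6,7 taken -> place at 8.
499 hashes to 6; 6,7,8 taken -> place at 9.
Table: [-, -, -, 311, -, 965, 720, 70, 291, 499, -, -, 147]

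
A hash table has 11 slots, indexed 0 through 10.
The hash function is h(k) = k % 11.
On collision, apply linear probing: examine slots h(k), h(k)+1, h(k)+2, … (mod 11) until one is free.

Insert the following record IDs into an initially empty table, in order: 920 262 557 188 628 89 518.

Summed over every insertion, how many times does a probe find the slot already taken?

7

Insert 920: h=7, slot 7 empty → index 7.
Insert 262: h=9, slot 9 empty → index 9.
Insert 557: h=7, slot 7 occupied → index 8.
Insert 188: h=1, slot 1 empty → index 1.
Insert 628: h=1, slot 1 occupied → index 2.
Insert 89: h=1, slots 1,2 occupied → index 3.
Insert 518: h=1, slots 1,2,3 occupied → index 4.
Table: [., 188, 628, 89, 518, ., ., 920, 557, 262, .]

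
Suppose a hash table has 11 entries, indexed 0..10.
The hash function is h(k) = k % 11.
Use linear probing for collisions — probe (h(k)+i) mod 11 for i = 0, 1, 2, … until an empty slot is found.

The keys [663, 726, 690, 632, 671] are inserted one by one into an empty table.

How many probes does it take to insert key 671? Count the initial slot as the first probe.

Insert 663: h=3, slot 3 empty => index 3.
Insert 726: h=0, slot 0 empty => index 0.
Insert 690: h=8, slot 8 empty => index 8.
Insert 632: h=5, slot 5 empty => index 5.
Insert 671: h=0, slot 0 occupied => index 1.
Table: [726, 671, —, 663, —, 632, —, —, 690, —, —]

2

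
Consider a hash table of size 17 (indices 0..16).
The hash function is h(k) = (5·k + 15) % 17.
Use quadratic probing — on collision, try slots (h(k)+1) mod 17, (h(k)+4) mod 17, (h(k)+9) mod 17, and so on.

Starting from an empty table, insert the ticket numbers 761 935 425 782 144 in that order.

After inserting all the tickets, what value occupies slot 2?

782

761 hashes to 12; slot 12 is free -> place at 12.
935 hashes to 15; slot 15 is free -> place at 15.
425 hashes to 15; 15 taken -> place at 16.
782 hashes to 15; 15,16 taken -> place at 2.
144 hashes to 4; slot 4 is free -> place at 4.
Table: [—, —, 782, —, 144, —, —, —, —, —, —, —, 761, —, —, 935, 425]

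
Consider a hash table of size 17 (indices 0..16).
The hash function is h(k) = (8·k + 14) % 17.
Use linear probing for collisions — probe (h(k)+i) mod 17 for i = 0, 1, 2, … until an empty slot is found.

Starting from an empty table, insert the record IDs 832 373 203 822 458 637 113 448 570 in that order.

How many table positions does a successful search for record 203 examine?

3

832 hashes to 6; slot 6 is free -> place at 6.
373 hashes to 6; 6 taken -> place at 7.
203 hashes to 6; 6,7 taken -> place at 8.
822 hashes to 11; slot 11 is free -> place at 11.
458 hashes to 6; 6,7,8 taken -> place at 9.
637 hashes to 10; slot 10 is free -> place at 10.
113 hashes to 0; slot 0 is free -> place at 0.
448 hashes to 11; 11 taken -> place at 12.
570 hashes to 1; slot 1 is free -> place at 1.
Table: [113, 570, ∅, ∅, ∅, ∅, 832, 373, 203, 458, 637, 822, 448, ∅, ∅, ∅, ∅]
Lookup 203: h=6, probe 6,7,8 → found at 8.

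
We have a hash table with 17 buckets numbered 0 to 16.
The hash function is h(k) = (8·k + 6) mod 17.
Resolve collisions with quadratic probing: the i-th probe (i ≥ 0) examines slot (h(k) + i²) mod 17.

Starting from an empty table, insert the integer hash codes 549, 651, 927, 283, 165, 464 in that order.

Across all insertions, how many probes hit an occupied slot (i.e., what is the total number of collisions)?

3

Insert 549: h=12, slot 12 empty -> index 12.
Insert 651: h=12, slot 12 occupied -> index 13.
Insert 927: h=10, slot 10 empty -> index 10.
Insert 283: h=9, slot 9 empty -> index 9.
Insert 165: h=0, slot 0 empty -> index 0.
Insert 464: h=12, slots 12,13 occupied -> index 16.
Table: [165, ., ., ., ., ., ., ., ., 283, 927, ., 549, 651, ., ., 464]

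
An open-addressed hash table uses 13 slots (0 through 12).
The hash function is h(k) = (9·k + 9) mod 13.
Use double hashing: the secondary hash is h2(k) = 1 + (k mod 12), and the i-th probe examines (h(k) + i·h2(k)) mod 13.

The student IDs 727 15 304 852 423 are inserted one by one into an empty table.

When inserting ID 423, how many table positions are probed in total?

Insert 727: h=0, slot 0 empty → index 0.
Insert 15: h=1, slot 1 empty → index 1.
Insert 304: h=2, slot 2 empty → index 2.
Insert 852: h=7, slot 7 empty → index 7.
Insert 423: h=7, h2=4, slot 7 occupied → index 11.
Table: [727, 15, 304, -, -, -, -, 852, -, -, -, 423, -]

2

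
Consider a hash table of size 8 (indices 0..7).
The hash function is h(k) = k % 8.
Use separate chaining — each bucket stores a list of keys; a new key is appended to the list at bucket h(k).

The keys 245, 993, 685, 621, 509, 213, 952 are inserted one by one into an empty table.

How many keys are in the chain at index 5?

5

Insert 245: h=5, bucket 5 empty -> new chain.
Insert 993: h=1, bucket 1 empty -> new chain.
Insert 685: h=5, bucket 5 nonempty -> append to chain.
Insert 621: h=5, bucket 5 nonempty -> append to chain.
Insert 509: h=5, bucket 5 nonempty -> append to chain.
Insert 213: h=5, bucket 5 nonempty -> append to chain.
Insert 952: h=0, bucket 0 empty -> new chain.
Final buckets:
0: 952
1: 993
2: -
3: -
4: -
5: 245 -> 685 -> 621 -> 509 -> 213
6: -
7: -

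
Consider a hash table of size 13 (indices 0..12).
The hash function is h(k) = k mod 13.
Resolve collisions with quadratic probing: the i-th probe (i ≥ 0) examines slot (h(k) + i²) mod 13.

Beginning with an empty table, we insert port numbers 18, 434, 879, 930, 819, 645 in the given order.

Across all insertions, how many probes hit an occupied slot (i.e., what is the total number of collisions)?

2

18 hashes to 5; slot 5 is free → place at 5.
434 hashes to 5; 5 taken → place at 6.
879 hashes to 8; slot 8 is free → place at 8.
930 hashes to 7; slot 7 is free → place at 7.
819 hashes to 0; slot 0 is free → place at 0.
645 hashes to 8; 8 taken → place at 9.
Table: [819, ., ., ., ., 18, 434, 930, 879, 645, ., ., .]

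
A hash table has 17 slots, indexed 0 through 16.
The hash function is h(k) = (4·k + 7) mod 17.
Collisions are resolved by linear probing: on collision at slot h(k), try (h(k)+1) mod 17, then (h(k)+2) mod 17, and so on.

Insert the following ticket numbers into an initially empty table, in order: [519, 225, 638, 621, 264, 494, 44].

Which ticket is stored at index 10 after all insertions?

638

Insert 519: h=9, slot 9 empty -> index 9.
Insert 225: h=6, slot 6 empty -> index 6.
Insert 638: h=9, slot 9 occupied -> index 10.
Insert 621: h=9, slots 9,10 occupied -> index 11.
Insert 264: h=9, slots 9,10,11 occupied -> index 12.
Insert 494: h=11, slots 11,12 occupied -> index 13.
Insert 44: h=13, slot 13 occupied -> index 14.
Table: [∅, ∅, ∅, ∅, ∅, ∅, 225, ∅, ∅, 519, 638, 621, 264, 494, 44, ∅, ∅]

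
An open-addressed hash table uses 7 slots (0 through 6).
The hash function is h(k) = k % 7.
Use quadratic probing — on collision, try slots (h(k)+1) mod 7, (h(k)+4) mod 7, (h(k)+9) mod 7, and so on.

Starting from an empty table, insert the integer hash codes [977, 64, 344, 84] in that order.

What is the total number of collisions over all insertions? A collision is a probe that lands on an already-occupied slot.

1

Insert 977: h=4, slot 4 empty → index 4.
Insert 64: h=1, slot 1 empty → index 1.
Insert 344: h=1, slot 1 occupied → index 2.
Insert 84: h=0, slot 0 empty → index 0.
Table: [84, 64, 344, -, 977, -, -]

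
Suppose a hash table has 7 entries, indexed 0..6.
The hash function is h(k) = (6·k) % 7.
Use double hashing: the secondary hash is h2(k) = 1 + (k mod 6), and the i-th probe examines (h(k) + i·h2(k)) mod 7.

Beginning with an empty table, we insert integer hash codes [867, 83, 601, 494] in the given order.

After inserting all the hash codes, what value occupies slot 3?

867 hashes to 1; slot 1 is free => place at 1.
83 hashes to 1, h2=6; 1 taken => place at 0.
601 hashes to 1, h2=2; 1 taken => place at 3.
494 hashes to 3, h2=3; 3 taken => place at 6.
Table: [83, 867, _, 601, _, _, 494]

601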